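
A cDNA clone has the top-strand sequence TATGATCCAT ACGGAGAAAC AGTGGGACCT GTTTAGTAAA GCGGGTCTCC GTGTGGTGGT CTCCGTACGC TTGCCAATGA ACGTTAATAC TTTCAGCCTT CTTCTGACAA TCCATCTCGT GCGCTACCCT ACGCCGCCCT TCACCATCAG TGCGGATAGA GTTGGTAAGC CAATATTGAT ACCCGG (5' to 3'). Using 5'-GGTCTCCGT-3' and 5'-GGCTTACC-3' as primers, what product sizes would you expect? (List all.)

The forward primer GGTCTCCGT matches the top strand at positions 44–52, 58–66.
The reverse primer's reverse complement is GGTAAGCC, matching at positions 164–171.
Each forward site pairs with the reverse site to give a product ending at position 171: sizes 128, 114 bp.

128 bp, 114 bp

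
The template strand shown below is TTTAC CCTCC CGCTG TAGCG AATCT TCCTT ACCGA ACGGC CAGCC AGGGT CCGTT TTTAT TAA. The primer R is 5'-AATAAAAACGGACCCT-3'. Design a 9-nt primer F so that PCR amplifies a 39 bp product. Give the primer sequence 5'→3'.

5'-TCTTCCTTA-3'

The reverse primer's reverse complement AGGGTCCGTTTTTATT matches the template at positions 46–61, so the product ends at position 61.
A 39 bp product then starts at position 61 − 39 + 1 = 23.
The forward primer is identical to the top strand there: TCTTCCTTA.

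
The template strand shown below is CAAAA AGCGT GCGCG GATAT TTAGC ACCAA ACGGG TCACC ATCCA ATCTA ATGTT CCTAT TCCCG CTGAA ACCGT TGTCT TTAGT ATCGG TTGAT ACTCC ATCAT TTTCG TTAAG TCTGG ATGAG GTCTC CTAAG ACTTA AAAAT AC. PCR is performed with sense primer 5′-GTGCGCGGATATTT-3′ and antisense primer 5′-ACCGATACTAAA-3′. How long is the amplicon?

83 bp

The forward primer matches the template at positions 9–22.
Reverse complement of the reverse primer: TTTAGTATCGGT. This occurs on the top strand at positions 80–91.
Amplicon spans positions 9–91: 83 bp.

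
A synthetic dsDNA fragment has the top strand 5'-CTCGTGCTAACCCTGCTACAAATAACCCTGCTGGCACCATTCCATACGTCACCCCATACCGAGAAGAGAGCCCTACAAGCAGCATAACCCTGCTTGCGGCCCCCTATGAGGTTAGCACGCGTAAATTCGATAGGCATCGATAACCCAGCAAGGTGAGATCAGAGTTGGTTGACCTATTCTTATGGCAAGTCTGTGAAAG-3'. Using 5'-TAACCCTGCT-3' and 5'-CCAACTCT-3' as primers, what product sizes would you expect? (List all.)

161 bp, 146 bp, 84 bp

The forward primer TAACCCTGCT matches the top strand at positions 8–17, 23–32, 85–94.
The reverse primer's reverse complement is AGAGTTGG, matching at positions 161–168.
Each forward site pairs with the reverse site to give a product ending at position 168: sizes 161, 146, 84 bp.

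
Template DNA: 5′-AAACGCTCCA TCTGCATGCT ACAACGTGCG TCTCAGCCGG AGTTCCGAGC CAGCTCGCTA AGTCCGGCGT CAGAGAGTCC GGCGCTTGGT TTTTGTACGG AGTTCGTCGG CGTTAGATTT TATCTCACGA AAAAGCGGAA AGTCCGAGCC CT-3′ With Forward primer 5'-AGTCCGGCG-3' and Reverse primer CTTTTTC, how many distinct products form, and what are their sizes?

The forward primer AGTCCGGCG matches the top strand at positions 61–69, 76–84.
The reverse primer's reverse complement is GAAAAAG, matching at positions 129–135.
Each forward site pairs with the reverse site to give a product ending at position 135: sizes 75, 60 bp.

Two products: 75 bp, 60 bp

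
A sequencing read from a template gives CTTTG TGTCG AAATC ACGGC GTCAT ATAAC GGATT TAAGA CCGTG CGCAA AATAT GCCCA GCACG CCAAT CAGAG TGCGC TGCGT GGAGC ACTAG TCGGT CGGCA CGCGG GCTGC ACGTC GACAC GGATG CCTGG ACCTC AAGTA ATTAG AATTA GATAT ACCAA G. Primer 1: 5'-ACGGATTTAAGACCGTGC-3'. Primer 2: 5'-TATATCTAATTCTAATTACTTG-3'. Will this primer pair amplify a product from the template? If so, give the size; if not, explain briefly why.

Primer 1 (ACGGATTTAAGACCGTGC) matches the top strand at positions 29–46; it acts as a forward primer.
Primer 2's reverse complement is CAAGTAATTAGAATTAGATATA, matching the top strand at positions 140–161; it acts as a reverse primer.
The 3' ends face each other across positions 29–161, giving a 133 bp product.

Yes — a 133 bp product.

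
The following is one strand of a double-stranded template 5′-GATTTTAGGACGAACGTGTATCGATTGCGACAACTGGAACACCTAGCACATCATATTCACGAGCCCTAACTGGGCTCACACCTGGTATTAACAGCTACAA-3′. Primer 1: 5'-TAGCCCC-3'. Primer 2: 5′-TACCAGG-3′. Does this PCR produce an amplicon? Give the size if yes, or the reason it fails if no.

No product — primer 1 has no binding site in the template.

Primer 1 (TAGCCCC) does not match the top strand, and its reverse complement GGGGCTA does not match either.
With no annealing site for primer 1, no amplification occurs.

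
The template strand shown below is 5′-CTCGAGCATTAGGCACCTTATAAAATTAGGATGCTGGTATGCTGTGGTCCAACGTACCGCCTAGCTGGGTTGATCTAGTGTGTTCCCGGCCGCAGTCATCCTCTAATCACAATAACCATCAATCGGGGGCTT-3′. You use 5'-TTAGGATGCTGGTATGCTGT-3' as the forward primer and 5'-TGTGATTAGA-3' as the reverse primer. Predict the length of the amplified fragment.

Forward primer TTAGGATGCTGGTATGCTGT is found on the top strand at positions 26–45.
Reverse complement of the reverse primer: TCTAATCACA. This occurs on the top strand at positions 102–111.
Amplicon spans positions 26–111: 86 bp.

86 bp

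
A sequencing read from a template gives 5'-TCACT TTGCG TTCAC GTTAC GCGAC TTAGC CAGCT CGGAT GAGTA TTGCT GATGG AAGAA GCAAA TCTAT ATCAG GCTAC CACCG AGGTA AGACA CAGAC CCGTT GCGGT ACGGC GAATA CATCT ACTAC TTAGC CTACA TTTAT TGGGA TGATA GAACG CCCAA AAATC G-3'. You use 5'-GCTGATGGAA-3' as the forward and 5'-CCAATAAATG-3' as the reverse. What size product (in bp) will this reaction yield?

Forward primer GCTGATGGAA is found on the top strand at positions 48–57.
The reverse primer's reverse complement is CATTTATTGG, which matches the template at positions 139–148.
The product runs from position 48 to position 148, so its length is 148 − 48 + 1 = 101 bp.

101 bp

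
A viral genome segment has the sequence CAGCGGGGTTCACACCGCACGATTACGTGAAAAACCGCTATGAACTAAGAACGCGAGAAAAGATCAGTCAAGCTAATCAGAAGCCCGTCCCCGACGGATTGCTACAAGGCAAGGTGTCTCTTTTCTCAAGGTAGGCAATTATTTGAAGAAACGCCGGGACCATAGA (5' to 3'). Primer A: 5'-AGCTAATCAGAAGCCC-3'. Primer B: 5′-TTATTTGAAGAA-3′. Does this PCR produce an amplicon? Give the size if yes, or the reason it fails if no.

No product — both primers anneal to the same strand and extend in the same direction.

Primer A (AGCTAATCAGAAGCCC) matches the top strand at positions 71–86 (3' end points downstream).
Primer B (TTATTTGAAGAA) also matches the top strand directly, at positions 139–150 — its reverse complement TTCTTCAAATAA is not present.
Both primers anneal to the bottom strand with 3' ends pointing the same way, so neither can prime synthesis back toward the other.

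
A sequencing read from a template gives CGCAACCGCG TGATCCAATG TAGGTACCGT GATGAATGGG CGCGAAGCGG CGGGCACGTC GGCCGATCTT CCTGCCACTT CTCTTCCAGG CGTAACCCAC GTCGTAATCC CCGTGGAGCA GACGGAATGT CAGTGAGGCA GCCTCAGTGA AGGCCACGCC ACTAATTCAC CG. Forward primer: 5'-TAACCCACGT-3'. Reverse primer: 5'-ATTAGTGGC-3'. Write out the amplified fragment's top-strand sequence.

Forward primer TAACCCACGT is found on the top strand at positions 93–102.
The reverse primer's reverse complement is GCCACTAAT, which matches the template at positions 158–166.
The product is the template from position 93 through 166 (74 bp).

5'-TAACCCACGTCGTAATCCCCGTGGAGCAGACGGAATGTCAGTGAGGCAGCCTCAGTGAAGGCCACGCCACTAAT-3'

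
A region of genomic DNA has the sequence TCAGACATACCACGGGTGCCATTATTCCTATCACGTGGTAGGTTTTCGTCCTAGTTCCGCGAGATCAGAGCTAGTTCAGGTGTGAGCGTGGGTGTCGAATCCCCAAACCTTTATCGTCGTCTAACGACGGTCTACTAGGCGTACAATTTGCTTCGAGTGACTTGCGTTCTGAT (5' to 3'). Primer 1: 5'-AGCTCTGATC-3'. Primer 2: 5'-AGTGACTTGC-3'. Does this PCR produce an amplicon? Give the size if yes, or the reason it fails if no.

Primer 1 (AGCTCTGATC) has reverse complement GATCAGAGCT, which matches the top strand at positions 63–72; primer 1 anneals to the top strand there with its 3' end pointing upstream toward position 63.
Primer 2 (AGTGACTTGC) matches the top strand directly at positions 156–165; it anneals to the bottom strand with its 3' end pointing downstream toward position 165.
The 3' ends diverge (primer 1 extends toward position 1, primer 2 toward position 173), so the primers never converge on a shared product.

No product — the primers' 3' ends point away from each other.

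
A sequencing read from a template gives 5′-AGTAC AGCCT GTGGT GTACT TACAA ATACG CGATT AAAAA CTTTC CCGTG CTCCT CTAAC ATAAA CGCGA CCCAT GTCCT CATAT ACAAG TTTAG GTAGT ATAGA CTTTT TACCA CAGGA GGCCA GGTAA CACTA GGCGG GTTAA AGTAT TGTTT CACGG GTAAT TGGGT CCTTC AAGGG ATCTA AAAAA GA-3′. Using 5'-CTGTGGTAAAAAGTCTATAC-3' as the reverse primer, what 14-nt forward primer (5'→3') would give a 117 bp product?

5'-GTACAGCCTGTGGT-3'

The reverse primer's reverse complement GTATAGACTTTTTACCACAG matches the template at positions 99–118, so the product ends at position 118.
A 117 bp product then starts at position 118 − 117 + 1 = 2.
The forward primer is identical to the top strand there: GTACAGCCTGTGGT.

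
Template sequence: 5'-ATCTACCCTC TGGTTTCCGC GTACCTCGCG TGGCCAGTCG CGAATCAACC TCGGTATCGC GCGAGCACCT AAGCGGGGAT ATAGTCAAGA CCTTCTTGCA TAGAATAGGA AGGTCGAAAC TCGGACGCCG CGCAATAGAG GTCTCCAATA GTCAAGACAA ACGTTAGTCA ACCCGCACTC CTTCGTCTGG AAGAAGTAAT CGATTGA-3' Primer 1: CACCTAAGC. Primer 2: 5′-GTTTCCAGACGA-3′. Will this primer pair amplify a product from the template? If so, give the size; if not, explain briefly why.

Primer 2 (GTTTCCAGACGA) does not match the top strand, and its reverse complement TCGTCTGGAAAC does not match either.
With no annealing site for primer 2, no amplification occurs.

No product — primer 2 has no binding site in the template.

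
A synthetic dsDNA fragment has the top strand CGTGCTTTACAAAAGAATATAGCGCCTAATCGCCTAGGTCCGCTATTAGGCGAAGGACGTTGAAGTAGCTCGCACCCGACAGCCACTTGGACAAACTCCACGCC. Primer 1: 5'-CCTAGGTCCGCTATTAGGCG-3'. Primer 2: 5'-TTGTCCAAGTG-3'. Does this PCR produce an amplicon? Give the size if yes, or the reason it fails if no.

Primer 1 (CCTAGGTCCGCTATTAGGCG) matches the top strand at positions 33–52; it acts as a forward primer.
Primer 2's reverse complement is CACTTGGACAA, matching the top strand at positions 84–94; it acts as a reverse primer.
The 3' ends face each other across positions 33–94, giving a 62 bp product.

Yes — a 62 bp product.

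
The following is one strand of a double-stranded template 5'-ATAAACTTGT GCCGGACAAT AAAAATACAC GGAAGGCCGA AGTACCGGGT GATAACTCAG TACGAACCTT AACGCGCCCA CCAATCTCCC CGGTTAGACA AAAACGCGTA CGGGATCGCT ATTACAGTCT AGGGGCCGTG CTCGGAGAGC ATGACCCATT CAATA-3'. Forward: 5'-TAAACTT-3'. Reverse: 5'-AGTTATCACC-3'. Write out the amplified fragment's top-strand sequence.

The forward primer matches the template at positions 2–8.
Reverse complement of the reverse primer: GGTGATAACT. This occurs on the top strand at positions 48–57.
The product is the template from position 2 through 57 (56 bp).

5'-TAAACTTGTGCCGGACAATAAAAATACACGGAAGGCCGAAGTACCGGGTGATAACT-3'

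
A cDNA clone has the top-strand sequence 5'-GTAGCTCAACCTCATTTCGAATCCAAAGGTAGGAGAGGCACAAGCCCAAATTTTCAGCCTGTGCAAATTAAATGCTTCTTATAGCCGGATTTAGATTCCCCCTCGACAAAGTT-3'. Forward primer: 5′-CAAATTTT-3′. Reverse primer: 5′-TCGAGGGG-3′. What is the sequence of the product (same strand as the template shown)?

Scanning the template, CAAATTTT occurs at positions 47–54; this primer anneals to the bottom strand there with its 3' end pointing downstream.
Reverse complement of the reverse primer: CCCCTCGA. This occurs on the top strand at positions 99–106.
The product is the template from position 47 through 106 (60 bp).

5'-CAAATTTTCAGCCTGTGCAAATTAAATGCTTCTTATAGCCGGATTTAGATTCCCCCTCGA-3'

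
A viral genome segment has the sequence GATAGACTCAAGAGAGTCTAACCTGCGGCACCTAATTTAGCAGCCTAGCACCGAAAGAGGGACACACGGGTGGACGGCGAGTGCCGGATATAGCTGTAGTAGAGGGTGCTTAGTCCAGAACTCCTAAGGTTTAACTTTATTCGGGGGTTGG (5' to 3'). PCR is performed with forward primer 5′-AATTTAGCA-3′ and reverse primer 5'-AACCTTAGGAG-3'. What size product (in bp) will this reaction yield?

Scanning the template, AATTTAGCA occurs at positions 34–42; this primer anneals to the bottom strand there with its 3' end pointing downstream.
Taking the reverse complement of AACCTTAGGAG gives CTCCTAAGGTT, found at positions 121–131 on the template; the primer anneals here to the top strand with its 3' end pointing upstream.
Product length = (reverse-primer end) − (forward-primer start) + 1 = 131 − 34 + 1 = 98 bp.

98 bp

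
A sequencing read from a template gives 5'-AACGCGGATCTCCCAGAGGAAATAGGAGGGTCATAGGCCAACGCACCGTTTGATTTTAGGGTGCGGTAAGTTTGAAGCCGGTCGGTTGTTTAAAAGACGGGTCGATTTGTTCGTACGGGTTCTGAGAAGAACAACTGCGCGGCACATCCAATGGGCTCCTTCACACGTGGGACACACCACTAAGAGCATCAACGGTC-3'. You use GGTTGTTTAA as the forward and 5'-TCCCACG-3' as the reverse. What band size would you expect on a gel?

Forward primer GGTTGTTTAA is found on the top strand at positions 84–93.
The reverse primer's reverse complement is CGTGGGA, which matches the template at positions 166–172.
Product length = (reverse-primer end) − (forward-primer start) + 1 = 172 − 84 + 1 = 89 bp.

89 bp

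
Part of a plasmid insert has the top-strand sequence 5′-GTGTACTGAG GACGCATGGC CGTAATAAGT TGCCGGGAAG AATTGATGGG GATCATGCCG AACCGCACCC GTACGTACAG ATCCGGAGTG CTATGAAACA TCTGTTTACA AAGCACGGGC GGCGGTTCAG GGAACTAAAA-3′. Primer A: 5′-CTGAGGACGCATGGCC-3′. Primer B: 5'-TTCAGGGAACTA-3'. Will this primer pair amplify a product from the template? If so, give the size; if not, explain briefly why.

Primer A (CTGAGGACGCATGGCC) matches the top strand at positions 6–21 (3' end points downstream).
Primer B (TTCAGGGAACTA) also matches the top strand directly, at positions 126–137 — its reverse complement TAGTTCCCTGAA is not present.
Both primers anneal to the bottom strand with 3' ends pointing the same way, so neither can prime synthesis back toward the other.

No product — both primers anneal to the same strand and extend in the same direction.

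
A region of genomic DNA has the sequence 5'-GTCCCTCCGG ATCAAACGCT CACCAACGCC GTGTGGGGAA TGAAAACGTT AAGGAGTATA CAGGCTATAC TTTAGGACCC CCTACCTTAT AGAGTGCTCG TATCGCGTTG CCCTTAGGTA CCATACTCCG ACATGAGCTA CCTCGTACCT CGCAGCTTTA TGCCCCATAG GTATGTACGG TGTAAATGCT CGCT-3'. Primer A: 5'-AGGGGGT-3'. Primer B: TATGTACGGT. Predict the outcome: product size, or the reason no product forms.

No product — the primers' 3' ends point away from each other.

Primer A (AGGGGGT) has reverse complement ACCCCCT, which matches the top strand at positions 77–83; primer A anneals to the top strand there with its 3' end pointing upstream toward position 77.
Primer B (TATGTACGGT) matches the top strand directly at positions 172–181; it anneals to the bottom strand with its 3' end pointing downstream toward position 181.
The 3' ends diverge (primer A extends toward position 1, primer B toward position 194), so the primers never converge on a shared product.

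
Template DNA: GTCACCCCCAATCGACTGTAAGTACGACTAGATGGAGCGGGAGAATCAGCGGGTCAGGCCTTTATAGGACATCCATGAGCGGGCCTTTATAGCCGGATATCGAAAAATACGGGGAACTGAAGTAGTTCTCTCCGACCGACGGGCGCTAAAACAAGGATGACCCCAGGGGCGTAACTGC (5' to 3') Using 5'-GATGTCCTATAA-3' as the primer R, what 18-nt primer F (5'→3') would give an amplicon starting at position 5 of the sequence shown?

The reverse primer's reverse complement TTATAGGACATC matches the template at positions 62–73; the product starts at position 5.
The forward primer is identical to the top strand over positions 5–22: CCCCCAATCGACTGTAAG.

5'-CCCCCAATCGACTGTAAG-3'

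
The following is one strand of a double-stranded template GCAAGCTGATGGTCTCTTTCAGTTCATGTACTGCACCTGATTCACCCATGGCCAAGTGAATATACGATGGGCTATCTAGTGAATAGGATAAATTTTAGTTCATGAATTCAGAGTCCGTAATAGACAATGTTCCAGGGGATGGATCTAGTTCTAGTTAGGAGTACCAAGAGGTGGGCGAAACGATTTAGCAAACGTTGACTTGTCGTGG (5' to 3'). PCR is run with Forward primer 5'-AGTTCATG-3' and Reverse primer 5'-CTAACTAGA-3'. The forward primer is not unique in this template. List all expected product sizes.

The forward primer AGTTCATG matches the top strand at positions 21–28, 97–104.
The reverse primer's reverse complement is TCTAGTTAG, matching at positions 150–158.
Each forward site pairs with the reverse site to give a product ending at position 158: sizes 138, 62 bp.

138 bp, 62 bp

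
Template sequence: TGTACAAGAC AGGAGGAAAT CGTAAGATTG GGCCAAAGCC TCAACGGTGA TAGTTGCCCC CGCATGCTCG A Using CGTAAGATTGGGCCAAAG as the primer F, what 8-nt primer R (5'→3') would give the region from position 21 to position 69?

The product's 3' end on the top strand is position 69.
The reverse primer anneals to the top strand over positions 62–69, i.e. to GCATGCTC.
Its sequence written 5'→3' is the reverse complement: GAGCATGC.

5'-GAGCATGC-3'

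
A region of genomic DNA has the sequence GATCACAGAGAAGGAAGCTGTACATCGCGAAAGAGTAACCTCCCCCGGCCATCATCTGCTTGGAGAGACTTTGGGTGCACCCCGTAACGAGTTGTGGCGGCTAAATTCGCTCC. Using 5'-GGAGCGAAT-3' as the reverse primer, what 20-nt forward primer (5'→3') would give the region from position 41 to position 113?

5'-TCCCCCGGCCATCATCTGCT-3'

The reverse primer's reverse complement ATTCGCTCC matches the template at positions 105–113; the product starts at position 41.
The forward primer is identical to the top strand over positions 41–60: TCCCCCGGCCATCATCTGCT.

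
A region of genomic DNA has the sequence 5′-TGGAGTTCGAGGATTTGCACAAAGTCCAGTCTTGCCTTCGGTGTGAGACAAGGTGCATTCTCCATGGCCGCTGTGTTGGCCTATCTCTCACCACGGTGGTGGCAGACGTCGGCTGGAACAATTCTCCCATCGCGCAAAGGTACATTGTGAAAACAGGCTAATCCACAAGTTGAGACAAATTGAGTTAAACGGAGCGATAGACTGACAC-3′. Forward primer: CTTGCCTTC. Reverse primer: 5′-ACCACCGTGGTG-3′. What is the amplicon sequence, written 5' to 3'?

5'-CTTGCCTTCGGTGTGAGACAAGGTGCATTCTCCATGGCCGCTGTGTTGGCCTATCTCTCACCACGGTGGT-3'

The forward primer matches the template at positions 31–39.
Reverse complement of the reverse primer: CACCACGGTGGT. This occurs on the top strand at positions 89–100.
The product is the template from position 31 through 100 (70 bp).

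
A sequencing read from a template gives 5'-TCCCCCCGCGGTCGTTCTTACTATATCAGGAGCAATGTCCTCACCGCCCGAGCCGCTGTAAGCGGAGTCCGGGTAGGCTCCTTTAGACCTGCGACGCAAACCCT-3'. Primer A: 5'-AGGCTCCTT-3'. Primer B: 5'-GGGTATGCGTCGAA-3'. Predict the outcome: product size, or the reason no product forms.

No product — primer B has no binding site in the template.

Primer B (GGGTATGCGTCGAA) does not match the top strand, and its reverse complement TTCGACGCATACCC does not match either.
With no annealing site for primer B, no amplification occurs.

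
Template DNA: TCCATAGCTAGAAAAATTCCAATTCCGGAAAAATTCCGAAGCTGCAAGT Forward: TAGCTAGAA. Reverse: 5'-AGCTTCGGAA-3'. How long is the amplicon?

Forward primer TAGCTAGAA is found on the top strand at positions 5–13.
The reverse primer's reverse complement is TTCCGAAGCT, which matches the template at positions 34–43.
The product runs from position 5 to position 43, so its length is 43 − 5 + 1 = 39 bp.

39 bp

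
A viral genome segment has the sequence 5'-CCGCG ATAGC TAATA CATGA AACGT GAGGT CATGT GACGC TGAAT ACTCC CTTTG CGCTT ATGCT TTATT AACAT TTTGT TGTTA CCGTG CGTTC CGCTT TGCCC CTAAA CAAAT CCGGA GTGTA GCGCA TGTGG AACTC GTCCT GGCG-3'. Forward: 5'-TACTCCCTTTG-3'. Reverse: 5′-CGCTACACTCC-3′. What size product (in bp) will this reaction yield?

84 bp

Forward primer TACTCCCTTTG is found on the top strand at positions 45–55.
The reverse primer's reverse complement is GGAGTGTAGCG, which matches the template at positions 118–128.
Amplicon spans positions 45–128: 84 bp.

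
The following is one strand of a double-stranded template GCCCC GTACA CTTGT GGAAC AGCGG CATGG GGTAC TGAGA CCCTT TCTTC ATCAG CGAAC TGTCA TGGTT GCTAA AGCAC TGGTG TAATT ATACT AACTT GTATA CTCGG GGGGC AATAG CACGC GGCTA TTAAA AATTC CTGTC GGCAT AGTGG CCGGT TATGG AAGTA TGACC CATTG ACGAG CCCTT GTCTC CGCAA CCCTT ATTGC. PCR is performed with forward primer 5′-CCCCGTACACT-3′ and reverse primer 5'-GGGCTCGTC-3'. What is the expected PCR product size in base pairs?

The forward primer matches the template at positions 2–12.
Taking the reverse complement of GGGCTCGTC gives GACGAGCCC, found at positions 180–188 on the template; the primer anneals here to the top strand with its 3' end pointing upstream.
The product runs from position 2 to position 188, so its length is 188 − 2 + 1 = 187 bp.

187 bp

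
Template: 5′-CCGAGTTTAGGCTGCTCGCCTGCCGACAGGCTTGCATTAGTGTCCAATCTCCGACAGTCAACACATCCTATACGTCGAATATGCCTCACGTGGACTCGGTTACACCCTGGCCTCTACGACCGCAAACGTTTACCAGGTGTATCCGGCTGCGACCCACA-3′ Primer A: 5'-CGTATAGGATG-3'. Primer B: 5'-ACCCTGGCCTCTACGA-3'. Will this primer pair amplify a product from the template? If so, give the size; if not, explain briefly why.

No product — the primers' 3' ends point away from each other.

Primer A (CGTATAGGATG) has reverse complement CATCCTATACG, which matches the top strand at positions 64–74; primer A anneals to the top strand there with its 3' end pointing upstream toward position 64.
Primer B (ACCCTGGCCTCTACGA) matches the top strand directly at positions 104–119; it anneals to the bottom strand with its 3' end pointing downstream toward position 119.
The 3' ends diverge (primer A extends toward position 1, primer B toward position 158), so the primers never converge on a shared product.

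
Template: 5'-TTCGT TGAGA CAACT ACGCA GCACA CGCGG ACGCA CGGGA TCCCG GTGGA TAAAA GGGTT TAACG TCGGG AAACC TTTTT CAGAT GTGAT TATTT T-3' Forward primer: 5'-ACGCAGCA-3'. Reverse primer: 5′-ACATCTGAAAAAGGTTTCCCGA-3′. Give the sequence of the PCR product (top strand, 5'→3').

Forward primer ACGCAGCA is found on the top strand at positions 16–23.
Reverse complement of the reverse primer: TCGGGAAACCTTTTTCAGATGT. This occurs on the top strand at positions 66–87.
The product is the template from position 16 through 87 (72 bp).

5'-ACGCAGCACACGCGGACGCACGGGATCCCGGTGGATAAAAGGGTTTAACGTCGGGAAACCTTTTTCAGATGT-3'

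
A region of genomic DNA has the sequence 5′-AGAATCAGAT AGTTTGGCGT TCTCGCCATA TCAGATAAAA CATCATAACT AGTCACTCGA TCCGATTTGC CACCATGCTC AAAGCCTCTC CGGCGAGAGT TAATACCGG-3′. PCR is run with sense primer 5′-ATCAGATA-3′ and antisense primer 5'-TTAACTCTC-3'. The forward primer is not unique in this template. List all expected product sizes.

The forward primer ATCAGATA matches the top strand at positions 4–11, 30–37.
The reverse primer's reverse complement is GAGAGTTAA, matching at positions 95–103.
Each forward site pairs with the reverse site to give a product ending at position 103: sizes 100, 74 bp.

100 bp, 74 bp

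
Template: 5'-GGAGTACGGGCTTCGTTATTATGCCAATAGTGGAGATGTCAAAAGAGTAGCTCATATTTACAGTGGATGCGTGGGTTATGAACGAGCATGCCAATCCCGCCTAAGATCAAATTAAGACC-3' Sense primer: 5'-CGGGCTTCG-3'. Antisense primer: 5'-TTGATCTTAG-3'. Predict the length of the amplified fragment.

104 bp

Scanning the template, CGGGCTTCG occurs at positions 7–15; this primer anneals to the bottom strand there with its 3' end pointing downstream.
Reverse complement of the reverse primer: CTAAGATCAA. This occurs on the top strand at positions 101–110.
The product runs from position 7 to position 110, so its length is 110 − 7 + 1 = 104 bp.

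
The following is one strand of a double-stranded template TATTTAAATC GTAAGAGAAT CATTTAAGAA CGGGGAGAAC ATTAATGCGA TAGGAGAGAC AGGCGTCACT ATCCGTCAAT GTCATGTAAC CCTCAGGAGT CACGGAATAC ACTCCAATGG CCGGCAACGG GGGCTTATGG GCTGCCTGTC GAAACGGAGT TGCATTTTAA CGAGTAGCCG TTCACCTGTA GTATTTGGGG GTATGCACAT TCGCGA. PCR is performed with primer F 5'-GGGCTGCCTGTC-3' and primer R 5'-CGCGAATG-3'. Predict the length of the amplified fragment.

The forward primer matches the template at positions 139–150.
The reverse primer's reverse complement is CATTCGCG, which matches the template at positions 208–215.
The product runs from position 139 to position 215, so its length is 215 − 139 + 1 = 77 bp.

77 bp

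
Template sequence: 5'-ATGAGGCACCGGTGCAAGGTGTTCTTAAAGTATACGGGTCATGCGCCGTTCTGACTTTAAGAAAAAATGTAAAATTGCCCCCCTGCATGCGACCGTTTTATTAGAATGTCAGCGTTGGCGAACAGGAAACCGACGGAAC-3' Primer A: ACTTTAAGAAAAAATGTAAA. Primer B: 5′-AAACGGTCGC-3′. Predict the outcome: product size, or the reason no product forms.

Yes — a 45 bp product.

Primer A (ACTTTAAGAAAAAATGTAAA) matches the top strand at positions 54–73; it acts as a forward primer.
Primer B's reverse complement is GCGACCGTTT, matching the top strand at positions 89–98; it acts as a reverse primer.
The 3' ends face each other across positions 54–98, giving a 45 bp product.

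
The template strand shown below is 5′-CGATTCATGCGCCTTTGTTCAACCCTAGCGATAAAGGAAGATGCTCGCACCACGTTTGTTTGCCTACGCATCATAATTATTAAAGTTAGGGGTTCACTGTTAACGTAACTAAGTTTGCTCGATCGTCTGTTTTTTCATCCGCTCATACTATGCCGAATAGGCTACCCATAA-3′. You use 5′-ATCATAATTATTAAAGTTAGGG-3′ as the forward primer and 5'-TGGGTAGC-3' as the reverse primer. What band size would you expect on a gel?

Forward primer ATCATAATTATTAAAGTTAGGG is found on the top strand at positions 70–91.
Taking the reverse complement of TGGGTAGC gives GCTACCCA, found at positions 161–168 on the template; the primer anneals here to the top strand with its 3' end pointing upstream.
The product runs from position 70 to position 168, so its length is 168 − 70 + 1 = 99 bp.

99 bp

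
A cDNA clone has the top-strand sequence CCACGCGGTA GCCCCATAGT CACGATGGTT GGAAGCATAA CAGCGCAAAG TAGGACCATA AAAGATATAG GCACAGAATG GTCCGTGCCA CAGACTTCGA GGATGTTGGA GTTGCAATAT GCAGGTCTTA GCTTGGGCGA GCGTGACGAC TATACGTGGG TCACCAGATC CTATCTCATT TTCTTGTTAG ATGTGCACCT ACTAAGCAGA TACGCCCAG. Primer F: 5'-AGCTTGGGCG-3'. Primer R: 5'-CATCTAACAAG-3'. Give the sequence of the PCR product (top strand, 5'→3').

Forward primer AGCTTGGGCG is found on the top strand at positions 130–139.
Taking the reverse complement of CATCTAACAAG gives CTTGTTAGATG, found at positions 183–193 on the template; the primer anneals here to the top strand with its 3' end pointing upstream.
The product is the template from position 130 through 193 (64 bp).

5'-AGCTTGGGCGAGCGTGACGACTATACGTGGGTCACCAGATCCTATCTCATTTTCTTGTTAGATG-3'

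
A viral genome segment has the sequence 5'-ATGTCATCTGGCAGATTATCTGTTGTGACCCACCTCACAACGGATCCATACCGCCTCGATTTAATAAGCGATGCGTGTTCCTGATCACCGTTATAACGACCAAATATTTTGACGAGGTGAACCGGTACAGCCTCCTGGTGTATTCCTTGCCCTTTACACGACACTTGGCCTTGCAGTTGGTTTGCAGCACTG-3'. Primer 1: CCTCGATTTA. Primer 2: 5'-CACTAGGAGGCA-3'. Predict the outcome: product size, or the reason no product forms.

Primer 2 (CACTAGGAGGCA) does not match the top strand, and its reverse complement TGCCTCCTAGTG does not match either.
With no annealing site for primer 2, no amplification occurs.

No product — primer 2 has no binding site in the template.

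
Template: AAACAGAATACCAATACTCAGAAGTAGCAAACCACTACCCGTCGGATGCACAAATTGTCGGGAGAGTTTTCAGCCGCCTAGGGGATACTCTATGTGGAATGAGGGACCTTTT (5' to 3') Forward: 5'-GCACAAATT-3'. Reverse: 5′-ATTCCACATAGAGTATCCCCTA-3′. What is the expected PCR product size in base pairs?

The forward primer matches the template at positions 48–56.
Taking the reverse complement of ATTCCACATAGAGTATCCCCTA gives TAGGGGATACTCTATGTGGAAT, found at positions 79–100 on the template; the primer anneals here to the top strand with its 3' end pointing upstream.
The product runs from position 48 to position 100, so its length is 100 − 48 + 1 = 53 bp.

53 bp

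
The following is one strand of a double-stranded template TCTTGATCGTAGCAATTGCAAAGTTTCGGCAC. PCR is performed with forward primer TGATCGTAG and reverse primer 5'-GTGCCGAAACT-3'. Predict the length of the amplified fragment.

29 bp

Scanning the template, TGATCGTAG occurs at positions 4–12; this primer anneals to the bottom strand there with its 3' end pointing downstream.
The reverse primer's reverse complement is AGTTTCGGCAC, which matches the template at positions 22–32.
Product length = (reverse-primer end) − (forward-primer start) + 1 = 32 − 4 + 1 = 29 bp.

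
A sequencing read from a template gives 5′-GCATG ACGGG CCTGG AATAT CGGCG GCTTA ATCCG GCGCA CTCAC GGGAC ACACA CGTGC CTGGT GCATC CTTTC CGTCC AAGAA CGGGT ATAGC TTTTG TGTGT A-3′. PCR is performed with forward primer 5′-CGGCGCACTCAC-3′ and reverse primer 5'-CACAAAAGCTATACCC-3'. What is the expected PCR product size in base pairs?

69 bp

The forward primer matches the template at positions 34–45.
Taking the reverse complement of CACAAAAGCTATACCC gives GGGTATAGCTTTTGTG, found at positions 87–102 on the template; the primer anneals here to the top strand with its 3' end pointing upstream.
Amplicon spans positions 34–102: 69 bp.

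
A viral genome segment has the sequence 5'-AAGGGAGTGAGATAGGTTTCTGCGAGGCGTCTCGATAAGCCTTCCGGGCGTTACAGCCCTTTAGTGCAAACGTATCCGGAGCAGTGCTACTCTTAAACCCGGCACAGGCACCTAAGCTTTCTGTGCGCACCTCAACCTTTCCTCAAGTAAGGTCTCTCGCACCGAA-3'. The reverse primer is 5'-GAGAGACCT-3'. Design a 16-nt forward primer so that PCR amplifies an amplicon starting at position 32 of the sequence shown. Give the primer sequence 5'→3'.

5'-TCGATAAGCCTTCCGG-3'

The reverse primer's reverse complement AGGTCTCTC matches the template at positions 150–158; the product starts at position 32.
The forward primer is identical to the top strand over positions 32–47: TCGATAAGCCTTCCGG.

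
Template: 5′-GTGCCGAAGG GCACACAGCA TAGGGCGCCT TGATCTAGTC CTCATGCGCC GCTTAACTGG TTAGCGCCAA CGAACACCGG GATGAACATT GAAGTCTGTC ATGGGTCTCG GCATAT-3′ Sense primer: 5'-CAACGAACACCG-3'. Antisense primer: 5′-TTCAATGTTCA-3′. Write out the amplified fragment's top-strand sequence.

Forward primer CAACGAACACCG is found on the top strand at positions 68–79.
Reverse complement of the reverse primer: TGAACATTGAA. This occurs on the top strand at positions 83–93.
The product is the template from position 68 through 93 (26 bp).

5'-CAACGAACACCGGGATGAACATTGAA-3'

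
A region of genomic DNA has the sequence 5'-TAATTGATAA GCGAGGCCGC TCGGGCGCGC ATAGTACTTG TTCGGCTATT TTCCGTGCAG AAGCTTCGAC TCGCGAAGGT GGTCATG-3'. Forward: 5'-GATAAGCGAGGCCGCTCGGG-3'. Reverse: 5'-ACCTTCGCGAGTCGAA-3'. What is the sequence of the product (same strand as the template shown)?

5'-GATAAGCGAGGCCGCTCGGGCGCGCATAGTACTTGTTCGGCTATTTTCCGTGCAGAAGCTTCGACTCGCGAAGGT-3'

Forward primer GATAAGCGAGGCCGCTCGGG is found on the top strand at positions 6–25.
Reverse complement of the reverse primer: TTCGACTCGCGAAGGT. This occurs on the top strand at positions 65–80.
The product is the template from position 6 through 80 (75 bp).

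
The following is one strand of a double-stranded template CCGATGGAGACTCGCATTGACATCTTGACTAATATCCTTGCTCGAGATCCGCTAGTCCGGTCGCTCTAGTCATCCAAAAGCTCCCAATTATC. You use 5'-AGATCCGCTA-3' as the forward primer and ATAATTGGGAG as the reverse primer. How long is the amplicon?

47 bp

Forward primer AGATCCGCTA is found on the top strand at positions 45–54.
Taking the reverse complement of ATAATTGGGAG gives CTCCCAATTAT, found at positions 81–91 on the template; the primer anneals here to the top strand with its 3' end pointing upstream.
Product length = (reverse-primer end) − (forward-primer start) + 1 = 91 − 45 + 1 = 47 bp.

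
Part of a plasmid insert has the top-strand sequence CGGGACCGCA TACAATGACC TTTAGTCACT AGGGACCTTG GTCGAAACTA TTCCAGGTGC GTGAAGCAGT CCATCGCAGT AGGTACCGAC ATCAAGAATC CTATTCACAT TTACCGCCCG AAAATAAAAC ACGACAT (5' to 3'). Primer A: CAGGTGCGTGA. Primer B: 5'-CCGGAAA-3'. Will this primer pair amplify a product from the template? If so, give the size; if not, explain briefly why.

No product — primer B has no binding site in the template.

Primer B (CCGGAAA) does not match the top strand, and its reverse complement TTTCCGG does not match either.
With no annealing site for primer B, no amplification occurs.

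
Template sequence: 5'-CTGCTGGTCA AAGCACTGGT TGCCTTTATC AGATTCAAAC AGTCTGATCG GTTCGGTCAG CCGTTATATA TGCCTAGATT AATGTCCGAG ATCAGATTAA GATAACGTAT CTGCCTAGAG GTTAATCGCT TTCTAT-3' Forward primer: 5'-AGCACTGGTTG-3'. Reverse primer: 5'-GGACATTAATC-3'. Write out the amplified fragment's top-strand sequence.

The forward primer matches the template at positions 12–22.
The reverse primer's reverse complement is GATTAATGTCC, which matches the template at positions 77–87.
The product is the template from position 12 through 87 (76 bp).

5'-AGCACTGGTTGCCTTTATCAGATTCAAACAGTCTGATCGGTTCGGTCAGCCGTTATATATGCCTAGATTAATGTCC-3'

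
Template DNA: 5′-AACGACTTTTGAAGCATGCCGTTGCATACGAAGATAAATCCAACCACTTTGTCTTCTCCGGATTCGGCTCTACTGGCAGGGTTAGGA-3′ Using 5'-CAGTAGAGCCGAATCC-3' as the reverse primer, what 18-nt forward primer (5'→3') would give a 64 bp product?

5'-AAGCATGCCGTTGCATAC-3'

The reverse primer's reverse complement GGATTCGGCTCTACTG matches the template at positions 60–75, so the product ends at position 75.
A 64 bp product then starts at position 75 − 64 + 1 = 12.
The forward primer is identical to the top strand there: AAGCATGCCGTTGCATAC.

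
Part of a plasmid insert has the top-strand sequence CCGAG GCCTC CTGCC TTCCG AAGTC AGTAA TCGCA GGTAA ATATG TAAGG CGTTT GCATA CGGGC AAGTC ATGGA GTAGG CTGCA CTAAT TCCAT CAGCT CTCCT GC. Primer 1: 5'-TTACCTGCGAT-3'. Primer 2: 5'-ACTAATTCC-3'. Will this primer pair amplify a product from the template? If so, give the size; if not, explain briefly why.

No product — the primers' 3' ends point away from each other.

Primer 1 (TTACCTGCGAT) has reverse complement ATCGCAGGTAA, which matches the top strand at positions 30–40; primer 1 anneals to the top strand there with its 3' end pointing upstream toward position 30.
Primer 2 (ACTAATTCC) matches the top strand directly at positions 85–93; it anneals to the bottom strand with its 3' end pointing downstream toward position 93.
The 3' ends diverge (primer 1 extends toward position 1, primer 2 toward position 107), so the primers never converge on a shared product.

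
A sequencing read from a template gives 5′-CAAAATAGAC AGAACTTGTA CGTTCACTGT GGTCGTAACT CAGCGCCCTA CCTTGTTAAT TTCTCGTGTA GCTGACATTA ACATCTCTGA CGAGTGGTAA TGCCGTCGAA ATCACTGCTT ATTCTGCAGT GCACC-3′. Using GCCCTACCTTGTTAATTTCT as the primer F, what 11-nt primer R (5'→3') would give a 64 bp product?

The forward primer binds at positions 45–64, so a 64 bp product ends at position 45 + 64 − 1 = 108.
The reverse primer anneals to the top strand over positions 98–108, i.e. to TAATGCCGTCG.
Its sequence written 5'→3' is the reverse complement: CGACGGCATTA.

5'-CGACGGCATTA-3'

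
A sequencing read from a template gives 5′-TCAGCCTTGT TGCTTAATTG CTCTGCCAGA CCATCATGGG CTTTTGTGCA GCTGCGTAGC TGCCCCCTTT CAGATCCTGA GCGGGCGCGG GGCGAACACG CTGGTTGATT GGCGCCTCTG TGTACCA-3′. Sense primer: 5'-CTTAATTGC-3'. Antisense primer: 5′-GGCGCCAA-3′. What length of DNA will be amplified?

104 bp

Scanning the template, CTTAATTGC occurs at positions 13–21; this primer anneals to the bottom strand there with its 3' end pointing downstream.
Taking the reverse complement of GGCGCCAA gives TTGGCGCC, found at positions 109–116 on the template; the primer anneals here to the top strand with its 3' end pointing upstream.
Product length = (reverse-primer end) − (forward-primer start) + 1 = 116 − 13 + 1 = 104 bp.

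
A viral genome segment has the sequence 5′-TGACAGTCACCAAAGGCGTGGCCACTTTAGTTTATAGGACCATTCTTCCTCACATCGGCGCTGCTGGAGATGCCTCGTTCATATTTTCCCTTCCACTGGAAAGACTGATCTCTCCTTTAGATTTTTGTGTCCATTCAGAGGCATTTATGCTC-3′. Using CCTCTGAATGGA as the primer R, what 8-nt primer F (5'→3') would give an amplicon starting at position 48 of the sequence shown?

5'-CCTCACAT-3'

The reverse primer's reverse complement TCCATTCAGAGG matches the template at positions 130–141; the product starts at position 48.
The forward primer is identical to the top strand over positions 48–55: CCTCACAT.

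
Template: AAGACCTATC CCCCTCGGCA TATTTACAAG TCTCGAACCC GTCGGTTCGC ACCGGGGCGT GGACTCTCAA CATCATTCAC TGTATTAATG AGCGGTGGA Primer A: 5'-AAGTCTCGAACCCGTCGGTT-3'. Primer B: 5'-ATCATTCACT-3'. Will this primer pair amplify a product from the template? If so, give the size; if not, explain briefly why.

Primer A (AAGTCTCGAACCCGTCGGTT) matches the top strand at positions 28–47 (3' end points downstream).
Primer B (ATCATTCACT) also matches the top strand directly, at positions 72–81 — its reverse complement AGTGAATGAT is not present.
Both primers anneal to the bottom strand with 3' ends pointing the same way, so neither can prime synthesis back toward the other.

No product — both primers anneal to the same strand and extend in the same direction.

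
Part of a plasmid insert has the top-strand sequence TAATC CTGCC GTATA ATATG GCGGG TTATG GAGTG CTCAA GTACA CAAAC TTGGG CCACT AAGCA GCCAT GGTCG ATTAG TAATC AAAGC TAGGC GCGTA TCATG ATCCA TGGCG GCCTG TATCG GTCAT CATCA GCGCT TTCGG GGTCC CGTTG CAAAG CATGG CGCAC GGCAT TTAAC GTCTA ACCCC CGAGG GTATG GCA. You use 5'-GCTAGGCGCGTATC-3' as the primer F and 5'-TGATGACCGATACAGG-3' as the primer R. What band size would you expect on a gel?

44 bp

Forward primer GCTAGGCGCGTATC is found on the top strand at positions 89–102.
Reverse complement of the reverse primer: CCTGTATCGGTCATCA. This occurs on the top strand at positions 117–132.
Amplicon spans positions 89–132: 44 bp.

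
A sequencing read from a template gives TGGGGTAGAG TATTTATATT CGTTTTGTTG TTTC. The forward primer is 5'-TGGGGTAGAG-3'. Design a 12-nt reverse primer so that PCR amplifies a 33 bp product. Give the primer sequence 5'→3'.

The forward primer binds at positions 1–10, so a 33 bp product ends at position 1 + 33 − 1 = 33.
The reverse primer anneals to the top strand over positions 22–33, i.e. to GTTTTGTTGTTT.
Its sequence written 5'→3' is the reverse complement: AAACAACAAAAC.

5'-AAACAACAAAAC-3'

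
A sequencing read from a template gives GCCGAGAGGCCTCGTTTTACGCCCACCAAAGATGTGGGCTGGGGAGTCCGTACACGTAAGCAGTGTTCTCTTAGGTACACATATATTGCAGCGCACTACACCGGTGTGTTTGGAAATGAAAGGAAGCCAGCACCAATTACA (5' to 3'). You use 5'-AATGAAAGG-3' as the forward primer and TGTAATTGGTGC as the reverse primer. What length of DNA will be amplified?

The forward primer matches the template at positions 115–123.
The reverse primer's reverse complement is GCACCAATTACA, which matches the template at positions 130–141.
The product runs from position 115 to position 141, so its length is 141 − 115 + 1 = 27 bp.

27 bp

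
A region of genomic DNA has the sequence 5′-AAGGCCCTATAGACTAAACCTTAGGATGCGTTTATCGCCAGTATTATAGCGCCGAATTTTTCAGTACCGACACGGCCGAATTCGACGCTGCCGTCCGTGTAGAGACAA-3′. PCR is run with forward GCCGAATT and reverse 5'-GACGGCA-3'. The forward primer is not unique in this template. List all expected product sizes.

The forward primer GCCGAATT matches the top strand at positions 51–58, 75–82.
The reverse primer's reverse complement is TGCCGTC, matching at positions 89–95.
Each forward site pairs with the reverse site to give a product ending at position 95: sizes 45, 21 bp.

45 bp, 21 bp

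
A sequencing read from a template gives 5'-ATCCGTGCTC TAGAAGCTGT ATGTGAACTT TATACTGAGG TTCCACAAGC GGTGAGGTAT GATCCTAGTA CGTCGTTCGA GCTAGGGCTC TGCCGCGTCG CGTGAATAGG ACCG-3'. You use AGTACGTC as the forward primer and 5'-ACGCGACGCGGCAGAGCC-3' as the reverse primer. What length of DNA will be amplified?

Forward primer AGTACGTC is found on the top strand at positions 67–74.
The reverse primer's reverse complement is GGCTCTGCCGCGTCGCGT, which matches the template at positions 86–103.
The product runs from position 67 to position 103, so its length is 103 − 67 + 1 = 37 bp.

37 bp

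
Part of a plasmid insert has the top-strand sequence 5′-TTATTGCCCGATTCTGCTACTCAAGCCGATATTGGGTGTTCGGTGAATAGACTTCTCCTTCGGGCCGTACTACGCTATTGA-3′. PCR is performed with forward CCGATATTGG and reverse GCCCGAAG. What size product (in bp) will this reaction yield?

Forward primer CCGATATTGG is found on the top strand at positions 26–35.
Reverse complement of the reverse primer: CTTCGGGC. This occurs on the top strand at positions 58–65.
The product runs from position 26 to position 65, so its length is 65 − 26 + 1 = 40 bp.

40 bp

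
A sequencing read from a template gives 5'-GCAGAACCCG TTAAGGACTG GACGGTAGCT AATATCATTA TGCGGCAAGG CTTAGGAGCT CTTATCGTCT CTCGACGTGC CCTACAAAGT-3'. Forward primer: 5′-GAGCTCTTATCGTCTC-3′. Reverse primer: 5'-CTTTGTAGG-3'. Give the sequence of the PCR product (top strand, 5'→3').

The forward primer matches the template at positions 56–71.
Reverse complement of the reverse primer: CCTACAAAG. This occurs on the top strand at positions 81–89.
The product is the template from position 56 through 89 (34 bp).

5'-GAGCTCTTATCGTCTCTCGACGTGCCCTACAAAG-3'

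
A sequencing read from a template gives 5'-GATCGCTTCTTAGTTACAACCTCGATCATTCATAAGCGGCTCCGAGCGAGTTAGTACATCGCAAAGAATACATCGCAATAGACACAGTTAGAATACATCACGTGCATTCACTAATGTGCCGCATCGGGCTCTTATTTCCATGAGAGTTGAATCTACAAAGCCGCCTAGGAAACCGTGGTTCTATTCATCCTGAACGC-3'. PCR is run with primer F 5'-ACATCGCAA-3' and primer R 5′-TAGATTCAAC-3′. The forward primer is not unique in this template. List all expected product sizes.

The forward primer ACATCGCAA matches the top strand at positions 56–64, 70–78.
The reverse primer's reverse complement is GTTGAATCTA, matching at positions 146–155.
Each forward site pairs with the reverse site to give a product ending at position 155: sizes 100, 86 bp.

100 bp, 86 bp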